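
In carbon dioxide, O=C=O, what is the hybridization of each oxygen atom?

One σ bond + two lone pairs = steric number 3 → sp2.

sp2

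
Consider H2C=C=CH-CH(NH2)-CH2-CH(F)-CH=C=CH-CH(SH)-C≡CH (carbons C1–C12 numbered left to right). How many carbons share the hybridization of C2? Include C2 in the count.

4

C2 is sp (two π bonds).
C1: sp2
C2: sp ✓
C3: sp2
C4: sp3
C5: sp3
C6: sp3
C7: sp2
C8: sp ✓
C9: sp2
C10: sp3
C11: sp ✓
C12: sp ✓
4 carbons are sp.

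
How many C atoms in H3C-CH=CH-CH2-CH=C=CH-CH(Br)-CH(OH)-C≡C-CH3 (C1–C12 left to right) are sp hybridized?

3

C1: sp3
C2: sp2
C3: sp2
C4: sp3
C5: sp2
C6: sp ✓
C7: sp2
C8: sp3
C9: sp3
C10: sp ✓
C11: sp ✓
C12: sp3
C6, C10, C11 → 3 sp carbons.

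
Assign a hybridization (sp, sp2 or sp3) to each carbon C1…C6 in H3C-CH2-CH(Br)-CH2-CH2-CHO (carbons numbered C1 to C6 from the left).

C1 (4 σ bonds) has steric number 4: sp3.
C2: 4 σ bonds; 4 regions of electron density → sp3.
C3 — 4 σ bonds. Steric number 4, so sp3.
C4: 4 σ bonds; 4 regions of electron density → sp3.
C5 — 4 σ bonds. Steric number 4, so sp3.
C6: 3 σ bonds, plus one π bond — 3 electron domains, sp2.

C1 sp3, C2 sp3, C3 sp3, C4 sp3, C5 sp3, C6 sp2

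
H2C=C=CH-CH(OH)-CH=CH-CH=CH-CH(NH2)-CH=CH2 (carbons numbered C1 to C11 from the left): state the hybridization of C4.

sp³

C4 is sp3: 4 σ bonds, 4 electron-density regions.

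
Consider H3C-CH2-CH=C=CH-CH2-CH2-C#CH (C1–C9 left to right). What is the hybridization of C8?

sp

C8: 2 σ bonds, plus two π bonds — 2 electron domains, sp.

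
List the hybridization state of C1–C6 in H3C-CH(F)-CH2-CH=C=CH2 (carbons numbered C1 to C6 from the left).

C1 has 4 σ bonds: steric number 4 → sp3.
C2: 4 σ bonds; 4 regions of electron density → sp3.
C3 — 4 σ bonds. Steric number 4, so sp3.
C4 (3 σ bonds, plus one π bond) has steric number 3: sp2.
C5: 2 σ bonds, plus two π bonds — 2 electron domains, sp.
C6 — 3 σ bonds, plus one π bond. Steric number 3, so sp2.

C1 sp3, C2 sp3, C3 sp3, C4 sp2, C5 sp, C6 sp2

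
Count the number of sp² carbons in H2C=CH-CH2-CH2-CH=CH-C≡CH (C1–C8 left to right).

4

C1: sp2 ✓
C2: sp2 ✓
C3: sp3
C4: sp3
C5: sp2 ✓
C6: sp2 ✓
C7: sp
C8: sp
C1, C2, C5, C6 → 4 sp2 carbons.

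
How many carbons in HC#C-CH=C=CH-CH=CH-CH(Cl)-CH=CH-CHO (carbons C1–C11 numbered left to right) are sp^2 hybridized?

C1: sp
C2: sp
C3: sp2 ✓
C4: sp
C5: sp2 ✓
C6: sp2 ✓
C7: sp2 ✓
C8: sp3
C9: sp2 ✓
C10: sp2 ✓
C11: sp2 ✓
C3, C5, C6, C7, C9, C10, C11 → 7 sp2 carbons.

7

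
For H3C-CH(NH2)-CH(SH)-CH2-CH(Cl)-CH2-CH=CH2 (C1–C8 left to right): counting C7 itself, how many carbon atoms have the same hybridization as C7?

C7 is sp2 (one π bond).
C1: sp3
C2: sp3
C3: sp3
C4: sp3
C5: sp3
C6: sp3
C7: sp2 ✓
C8: sp2 ✓
2 carbons are sp2.

2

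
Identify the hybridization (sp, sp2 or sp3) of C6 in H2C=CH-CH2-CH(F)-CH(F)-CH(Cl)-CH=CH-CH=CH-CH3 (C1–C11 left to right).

sp³

C6 (4 σ bonds) has steric number 4: sp3.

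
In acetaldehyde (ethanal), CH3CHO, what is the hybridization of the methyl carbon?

The methyl carbon carries 4 σ bonds, giving a steric number of 4, so it is sp3.

sp³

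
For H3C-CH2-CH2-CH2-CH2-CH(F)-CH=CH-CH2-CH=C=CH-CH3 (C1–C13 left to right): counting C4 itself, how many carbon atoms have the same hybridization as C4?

8

C4 is sp3 (only σ bonds).
C1: sp3 ✓
C2: sp3 ✓
C3: sp3 ✓
C4: sp3 ✓
C5: sp3 ✓
C6: sp3 ✓
C7: sp2
C8: sp2
C9: sp3 ✓
C10: sp2
C11: sp
C12: sp2
C13: sp3 ✓
8 carbons are sp3.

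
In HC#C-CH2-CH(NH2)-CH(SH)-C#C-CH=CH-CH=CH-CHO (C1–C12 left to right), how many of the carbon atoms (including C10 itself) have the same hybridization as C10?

C10 is sp2 (one π bond).
C1: sp
C2: sp
C3: sp3
C4: sp3
C5: sp3
C6: sp
C7: sp
C8: sp2 ✓
C9: sp2 ✓
C10: sp2 ✓
C11: sp2 ✓
C12: sp2 ✓
5 carbons are sp2.

5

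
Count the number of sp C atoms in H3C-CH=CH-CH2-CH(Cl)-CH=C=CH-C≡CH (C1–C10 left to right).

C1: sp3
C2: sp2
C3: sp2
C4: sp3
C5: sp3
C6: sp2
C7: sp ✓
C8: sp2
C9: sp ✓
C10: sp ✓
C7, C9, C10 → 3 sp carbons.

3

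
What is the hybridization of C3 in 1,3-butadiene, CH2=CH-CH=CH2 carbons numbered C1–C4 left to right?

C3: 3 σ bonds, plus one π bond; 3 regions of electron density → sp2.

sp2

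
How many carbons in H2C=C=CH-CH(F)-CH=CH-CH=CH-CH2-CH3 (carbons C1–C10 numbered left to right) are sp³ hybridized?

3

C1: sp2
C2: sp
C3: sp2
C4: sp3 ✓
C5: sp2
C6: sp2
C7: sp2
C8: sp2
C9: sp3 ✓
C10: sp3 ✓
C4, C9, C10 → 3 sp3 carbons.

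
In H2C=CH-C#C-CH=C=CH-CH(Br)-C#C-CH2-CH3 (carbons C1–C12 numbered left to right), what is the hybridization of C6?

sp

C6 is sp: 2 σ bonds, plus two π bonds, 2 electron-density regions.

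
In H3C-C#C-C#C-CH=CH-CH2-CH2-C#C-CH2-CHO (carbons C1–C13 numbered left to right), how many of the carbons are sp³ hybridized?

4

C1: sp3 ✓
C2: sp
C3: sp
C4: sp
C5: sp
C6: sp2
C7: sp2
C8: sp3 ✓
C9: sp3 ✓
C10: sp
C11: sp
C12: sp3 ✓
C13: sp2
C1, C8, C9, C12 → 4 sp3 carbons.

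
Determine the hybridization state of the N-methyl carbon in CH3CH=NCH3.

The N-methyl carbon carries 4 σ bonds, giving a steric number of 4, so it is sp3.

sp^3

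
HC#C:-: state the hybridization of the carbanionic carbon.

One σ bond + one lone pair = steric number 2 → sp.

sp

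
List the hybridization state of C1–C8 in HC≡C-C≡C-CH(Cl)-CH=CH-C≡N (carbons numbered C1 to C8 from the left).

C1 carries 2 σ bonds, plus two π bonds, giving a steric number of 2, so it is sp.
C2 has 2 σ bonds, plus two π bonds: steric number 2 → sp.
C3: 2 σ bonds, plus two π bonds; 2 regions of electron density → sp.
C4: 2 σ bonds, plus two π bonds; 2 regions of electron density → sp.
C5 (4 σ bonds) has steric number 4: sp3.
C6 carries 3 σ bonds, plus one π bond, giving a steric number of 3, so it is sp2.
C7 (3 σ bonds, plus one π bond) has steric number 3: sp2.
C8 (2 σ bonds, plus two π bonds) has steric number 2: sp.

C1 sp, C2 sp, C3 sp, C4 sp, C5 sp3, C6 sp2, C7 sp2, C8 sp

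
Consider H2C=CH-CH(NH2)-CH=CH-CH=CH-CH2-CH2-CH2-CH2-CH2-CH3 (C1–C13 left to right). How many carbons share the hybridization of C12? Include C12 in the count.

C12 is sp3 (only σ bonds).
C1: sp2
C2: sp2
C3: sp3 ✓
C4: sp2
C5: sp2
C6: sp2
C7: sp2
C8: sp3 ✓
C9: sp3 ✓
C10: sp3 ✓
C11: sp3 ✓
C12: sp3 ✓
C13: sp3 ✓
7 carbons are sp3.

7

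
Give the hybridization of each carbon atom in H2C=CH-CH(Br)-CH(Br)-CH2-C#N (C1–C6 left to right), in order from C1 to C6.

C1 — 3 σ bonds, plus one π bond. Steric number 3, so sp2.
C2: 3 σ bonds, plus one π bond — 3 electron domains, sp2.
C3 carries 4 σ bonds, giving a steric number of 4, so it is sp3.
C4 carries 4 σ bonds, giving a steric number of 4, so it is sp3.
C5 has 4 σ bonds: steric number 4 → sp3.
C6: 2 σ bonds, plus two π bonds — 2 electron domains, sp.

C1 sp2, C2 sp2, C3 sp3, C4 sp3, C5 sp3, C6 sp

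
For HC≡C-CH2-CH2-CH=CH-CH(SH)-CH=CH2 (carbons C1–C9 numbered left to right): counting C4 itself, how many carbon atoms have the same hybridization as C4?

C4 is sp3 (only σ bonds).
C1: sp
C2: sp
C3: sp3 ✓
C4: sp3 ✓
C5: sp2
C6: sp2
C7: sp3 ✓
C8: sp2
C9: sp2
3 carbons are sp3.

3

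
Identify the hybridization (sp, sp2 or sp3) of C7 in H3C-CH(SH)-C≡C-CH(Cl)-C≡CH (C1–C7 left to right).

sp

C7 has 2 σ bonds, plus two π bonds: steric number 2 → sp.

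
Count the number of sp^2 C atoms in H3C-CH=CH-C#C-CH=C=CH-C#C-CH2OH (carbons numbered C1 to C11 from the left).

4

C1: sp3
C2: sp2 ✓
C3: sp2 ✓
C4: sp
C5: sp
C6: sp2 ✓
C7: sp
C8: sp2 ✓
C9: sp
C10: sp
C11: sp3
C2, C3, C6, C8 → 4 sp2 carbons.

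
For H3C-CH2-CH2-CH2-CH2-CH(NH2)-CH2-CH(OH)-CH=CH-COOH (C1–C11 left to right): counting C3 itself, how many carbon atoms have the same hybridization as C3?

C3 is sp3 (only σ bonds).
C1: sp3 ✓
C2: sp3 ✓
C3: sp3 ✓
C4: sp3 ✓
C5: sp3 ✓
C6: sp3 ✓
C7: sp3 ✓
C8: sp3 ✓
C9: sp2
C10: sp2
C11: sp2
8 carbons are sp3.

8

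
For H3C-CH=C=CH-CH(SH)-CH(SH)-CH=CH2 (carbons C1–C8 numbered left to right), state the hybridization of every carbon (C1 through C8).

C1: 4 σ bonds; 4 regions of electron density → sp3.
C2 (3 σ bonds, plus one π bond) has steric number 3: sp2.
C3 is sp: 2 σ bonds, plus two π bonds, 2 electron-density regions.
C4 has 3 σ bonds, plus one π bond: steric number 3 → sp2.
C5 — 4 σ bonds. Steric number 4, so sp3.
C6: 4 σ bonds; 4 regions of electron density → sp3.
C7 carries 3 σ bonds, plus one π bond, giving a steric number of 3, so it is sp2.
C8 carries 3 σ bonds, plus one π bond, giving a steric number of 3, so it is sp2.

C1 sp3, C2 sp2, C3 sp, C4 sp2, C5 sp3, C6 sp3, C7 sp2, C8 sp2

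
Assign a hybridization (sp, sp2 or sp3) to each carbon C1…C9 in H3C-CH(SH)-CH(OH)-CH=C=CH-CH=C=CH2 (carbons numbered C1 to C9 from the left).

C1 sp3, C2 sp3, C3 sp3, C4 sp2, C5 sp, C6 sp2, C7 sp2, C8 sp, C9 sp2

C1: 4 σ bonds; 4 regions of electron density → sp3.
C2 is sp3: 4 σ bonds, 4 electron-density regions.
C3 carries 4 σ bonds, giving a steric number of 4, so it is sp3.
C4 — 3 σ bonds, plus one π bond. Steric number 3, so sp2.
C5: 2 σ bonds, plus two π bonds — 2 electron domains, sp.
C6 (3 σ bonds, plus one π bond) has steric number 3: sp2.
C7 (3 σ bonds, plus one π bond) has steric number 3: sp2.
C8 is sp: 2 σ bonds, plus two π bonds, 2 electron-density regions.
C9: 3 σ bonds, plus one π bond — 3 electron domains, sp2.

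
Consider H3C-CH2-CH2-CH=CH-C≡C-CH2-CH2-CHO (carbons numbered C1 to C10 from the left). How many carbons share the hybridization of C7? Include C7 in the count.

2

C7 is sp (two π bonds).
C1: sp3
C2: sp3
C3: sp3
C4: sp2
C5: sp2
C6: sp ✓
C7: sp ✓
C8: sp3
C9: sp3
C10: sp2
2 carbons are sp.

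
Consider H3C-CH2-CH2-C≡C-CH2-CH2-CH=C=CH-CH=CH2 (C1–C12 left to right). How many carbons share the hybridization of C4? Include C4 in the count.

3

C4 is sp (two π bonds).
C1: sp3
C2: sp3
C3: sp3
C4: sp ✓
C5: sp ✓
C6: sp3
C7: sp3
C8: sp2
C9: sp ✓
C10: sp2
C11: sp2
C12: sp2
3 carbons are sp.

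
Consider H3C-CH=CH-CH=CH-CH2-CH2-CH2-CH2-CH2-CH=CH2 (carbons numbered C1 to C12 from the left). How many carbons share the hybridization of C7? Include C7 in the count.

C7 is sp3 (only σ bonds).
C1: sp3 ✓
C2: sp2
C3: sp2
C4: sp2
C5: sp2
C6: sp3 ✓
C7: sp3 ✓
C8: sp3 ✓
C9: sp3 ✓
C10: sp3 ✓
C11: sp2
C12: sp2
6 carbons are sp3.

6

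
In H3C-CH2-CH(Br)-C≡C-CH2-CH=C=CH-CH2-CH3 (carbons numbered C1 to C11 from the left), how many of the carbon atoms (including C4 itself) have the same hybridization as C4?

3

C4 is sp (two π bonds).
C1: sp3
C2: sp3
C3: sp3
C4: sp ✓
C5: sp ✓
C6: sp3
C7: sp2
C8: sp ✓
C9: sp2
C10: sp3
C11: sp3
3 carbons are sp.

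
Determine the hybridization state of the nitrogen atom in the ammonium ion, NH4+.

Four σ bonds, no lone pair → sp3, tetrahedral.

sp3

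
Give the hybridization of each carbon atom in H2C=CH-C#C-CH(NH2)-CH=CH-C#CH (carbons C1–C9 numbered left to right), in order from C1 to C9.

C1 sp2, C2 sp2, C3 sp, C4 sp, C5 sp3, C6 sp2, C7 sp2, C8 sp, C9 sp

C1: 3 σ bonds, plus one π bond — 3 electron domains, sp2.
C2 has 3 σ bonds, plus one π bond: steric number 3 → sp2.
C3: 2 σ bonds, plus two π bonds; 2 regions of electron density → sp.
C4 has 2 σ bonds, plus two π bonds: steric number 2 → sp.
C5 is sp3: 4 σ bonds, 4 electron-density regions.
C6 (3 σ bonds, plus one π bond) has steric number 3: sp2.
C7: 3 σ bonds, plus one π bond; 3 regions of electron density → sp2.
C8 is sp: 2 σ bonds, plus two π bonds, 2 electron-density regions.
C9 carries 2 σ bonds, plus two π bonds, giving a steric number of 2, so it is sp.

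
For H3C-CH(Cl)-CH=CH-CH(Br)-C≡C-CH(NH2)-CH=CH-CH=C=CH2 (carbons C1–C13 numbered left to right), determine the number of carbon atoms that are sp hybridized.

C1: sp3
C2: sp3
C3: sp2
C4: sp2
C5: sp3
C6: sp ✓
C7: sp ✓
C8: sp3
C9: sp2
C10: sp2
C11: sp2
C12: sp ✓
C13: sp2
C6, C7, C12 → 3 sp carbons.

3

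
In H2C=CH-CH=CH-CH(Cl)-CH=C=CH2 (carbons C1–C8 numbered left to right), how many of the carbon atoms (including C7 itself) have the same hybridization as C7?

1

C7 is sp (two π bonds).
C1: sp2
C2: sp2
C3: sp2
C4: sp2
C5: sp3
C6: sp2
C7: sp ✓
C8: sp2
1 carbon is sp.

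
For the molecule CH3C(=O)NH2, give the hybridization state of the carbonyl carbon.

sp^2

The carbonyl carbon is sp2: 3 σ bonds, plus one π bond, 3 electron-density regions.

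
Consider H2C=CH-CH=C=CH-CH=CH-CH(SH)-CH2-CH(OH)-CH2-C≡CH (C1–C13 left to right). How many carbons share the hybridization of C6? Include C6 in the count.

C6 is sp2 (one π bond).
C1: sp2 ✓
C2: sp2 ✓
C3: sp2 ✓
C4: sp
C5: sp2 ✓
C6: sp2 ✓
C7: sp2 ✓
C8: sp3
C9: sp3
C10: sp3
C11: sp3
C12: sp
C13: sp
6 carbons are sp2.

6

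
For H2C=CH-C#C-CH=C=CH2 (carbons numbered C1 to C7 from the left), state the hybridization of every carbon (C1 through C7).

C1: 3 σ bonds, plus one π bond — 3 electron domains, sp2.
C2: 3 σ bonds, plus one π bond — 3 electron domains, sp2.
C3: 2 σ bonds, plus two π bonds — 2 electron domains, sp.
C4 (2 σ bonds, plus two π bonds) has steric number 2: sp.
C5 (3 σ bonds, plus one π bond) has steric number 3: sp2.
C6 — 2 σ bonds, plus two π bonds. Steric number 2, so sp.
C7: 3 σ bonds, plus one π bond; 3 regions of electron density → sp2.

C1 sp2, C2 sp2, C3 sp, C4 sp, C5 sp2, C6 sp, C7 sp2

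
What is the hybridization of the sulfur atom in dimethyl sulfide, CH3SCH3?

sp³

The sulfur atom carries 2 σ bonds and 2 lone pairs, giving a steric number of 4, so it is sp3.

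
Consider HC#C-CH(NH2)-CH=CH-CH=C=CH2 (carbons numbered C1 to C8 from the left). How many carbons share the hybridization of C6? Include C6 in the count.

C6 is sp2 (one π bond).
C1: sp
C2: sp
C3: sp3
C4: sp2 ✓
C5: sp2 ✓
C6: sp2 ✓
C7: sp
C8: sp2 ✓
4 carbons are sp2.

4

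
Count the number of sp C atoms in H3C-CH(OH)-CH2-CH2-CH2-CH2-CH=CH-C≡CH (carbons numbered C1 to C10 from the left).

2

C1: sp3
C2: sp3
C3: sp3
C4: sp3
C5: sp3
C6: sp3
C7: sp2
C8: sp2
C9: sp ✓
C10: sp ✓
C9, C10 → 2 sp carbons.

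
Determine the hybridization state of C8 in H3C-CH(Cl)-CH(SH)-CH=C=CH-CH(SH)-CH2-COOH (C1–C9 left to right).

sp3

C8: 4 σ bonds; 4 regions of electron density → sp3.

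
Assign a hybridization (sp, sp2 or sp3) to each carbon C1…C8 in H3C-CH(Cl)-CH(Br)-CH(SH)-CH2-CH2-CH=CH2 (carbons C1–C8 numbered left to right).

C1 (4 σ bonds) has steric number 4: sp3.
C2: 4 σ bonds — 4 electron domains, sp3.
C3 is sp3: 4 σ bonds, 4 electron-density regions.
C4 — 4 σ bonds. Steric number 4, so sp3.
C5: 4 σ bonds; 4 regions of electron density → sp3.
C6 (4 σ bonds) has steric number 4: sp3.
C7 is sp2: 3 σ bonds, plus one π bond, 3 electron-density regions.
C8 — 3 σ bonds, plus one π bond. Steric number 3, so sp2.

C1 sp3, C2 sp3, C3 sp3, C4 sp3, C5 sp3, C6 sp3, C7 sp2, C8 sp2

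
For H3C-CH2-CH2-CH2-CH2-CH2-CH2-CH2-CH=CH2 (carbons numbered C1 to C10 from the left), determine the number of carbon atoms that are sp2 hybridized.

C1: sp3
C2: sp3
C3: sp3
C4: sp3
C5: sp3
C6: sp3
C7: sp3
C8: sp3
C9: sp2 ✓
C10: sp2 ✓
C9, C10 → 2 sp2 carbons.

2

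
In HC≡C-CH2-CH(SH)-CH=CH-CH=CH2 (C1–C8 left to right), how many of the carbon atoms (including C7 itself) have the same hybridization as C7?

4

C7 is sp2 (one π bond).
C1: sp
C2: sp
C3: sp3
C4: sp3
C5: sp2 ✓
C6: sp2 ✓
C7: sp2 ✓
C8: sp2 ✓
4 carbons are sp2.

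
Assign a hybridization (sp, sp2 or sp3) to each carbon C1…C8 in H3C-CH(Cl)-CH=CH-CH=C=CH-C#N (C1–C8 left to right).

C1: 4 σ bonds; 4 regions of electron density → sp3.
C2: 4 σ bonds — 4 electron domains, sp3.
C3 is sp2: 3 σ bonds, plus one π bond, 3 electron-density regions.
C4: 3 σ bonds, plus one π bond; 3 regions of electron density → sp2.
C5 has 3 σ bonds, plus one π bond: steric number 3 → sp2.
C6: 2 σ bonds, plus two π bonds; 2 regions of electron density → sp.
C7 carries 3 σ bonds, plus one π bond, giving a steric number of 3, so it is sp2.
C8: 2 σ bonds, plus two π bonds; 2 regions of electron density → sp.

C1 sp3, C2 sp3, C3 sp2, C4 sp2, C5 sp2, C6 sp, C7 sp2, C8 sp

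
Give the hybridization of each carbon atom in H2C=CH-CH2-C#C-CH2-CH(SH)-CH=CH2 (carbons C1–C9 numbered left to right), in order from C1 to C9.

C1 (3 σ bonds, plus one π bond) has steric number 3: sp2.
C2 carries 3 σ bonds, plus one π bond, giving a steric number of 3, so it is sp2.
C3: 4 σ bonds — 4 electron domains, sp3.
C4 — 2 σ bonds, plus two π bonds. Steric number 2, so sp.
C5 — 2 σ bonds, plus two π bonds. Steric number 2, so sp.
C6 is sp3: 4 σ bonds, 4 electron-density regions.
C7 — 4 σ bonds. Steric number 4, so sp3.
C8 (3 σ bonds, plus one π bond) has steric number 3: sp2.
C9 is sp2: 3 σ bonds, plus one π bond, 3 electron-density regions.

C1 sp2, C2 sp2, C3 sp3, C4 sp, C5 sp, C6 sp3, C7 sp3, C8 sp2, C9 sp2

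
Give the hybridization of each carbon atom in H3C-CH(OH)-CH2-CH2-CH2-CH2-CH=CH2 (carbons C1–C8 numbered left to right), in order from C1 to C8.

C1 sp3, C2 sp3, C3 sp3, C4 sp3, C5 sp3, C6 sp3, C7 sp2, C8 sp2

C1 is sp3: 4 σ bonds, 4 electron-density regions.
C2 (4 σ bonds) has steric number 4: sp3.
C3 has 4 σ bonds: steric number 4 → sp3.
C4 — 4 σ bonds. Steric number 4, so sp3.
C5: 4 σ bonds — 4 electron domains, sp3.
C6: 4 σ bonds — 4 electron domains, sp3.
C7 (3 σ bonds, plus one π bond) has steric number 3: sp2.
C8 carries 3 σ bonds, plus one π bond, giving a steric number of 3, so it is sp2.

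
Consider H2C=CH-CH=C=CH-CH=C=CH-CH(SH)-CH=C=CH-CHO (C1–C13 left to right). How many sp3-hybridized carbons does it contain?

C1: sp2
C2: sp2
C3: sp2
C4: sp
C5: sp2
C6: sp2
C7: sp
C8: sp2
C9: sp3 ✓
C10: sp2
C11: sp
C12: sp2
C13: sp2
C9 → 1 sp3 carbon.

1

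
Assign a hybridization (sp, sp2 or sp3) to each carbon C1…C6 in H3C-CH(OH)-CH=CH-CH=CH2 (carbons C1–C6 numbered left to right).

C1 sp3, C2 sp3, C3 sp2, C4 sp2, C5 sp2, C6 sp2

C1 is sp3: 4 σ bonds, 4 electron-density regions.
C2: 4 σ bonds; 4 regions of electron density → sp3.
C3 (3 σ bonds, plus one π bond) has steric number 3: sp2.
C4 carries 3 σ bonds, plus one π bond, giving a steric number of 3, so it is sp2.
C5: 3 σ bonds, plus one π bond — 3 electron domains, sp2.
C6 (3 σ bonds, plus one π bond) has steric number 3: sp2.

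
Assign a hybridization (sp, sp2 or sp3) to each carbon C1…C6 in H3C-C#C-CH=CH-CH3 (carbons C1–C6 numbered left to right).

C1 sp3, C2 sp, C3 sp, C4 sp2, C5 sp2, C6 sp3

C1 has 4 σ bonds: steric number 4 → sp3.
C2 (2 σ bonds, plus two π bonds) has steric number 2: sp.
C3 (2 σ bonds, plus two π bonds) has steric number 2: sp.
C4 is sp2: 3 σ bonds, plus one π bond, 3 electron-density regions.
C5 is sp2: 3 σ bonds, plus one π bond, 3 electron-density regions.
C6: 4 σ bonds; 4 regions of electron density → sp3.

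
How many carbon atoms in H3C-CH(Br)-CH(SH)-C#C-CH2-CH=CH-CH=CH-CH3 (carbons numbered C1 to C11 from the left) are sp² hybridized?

4

C1: sp3
C2: sp3
C3: sp3
C4: sp
C5: sp
C6: sp3
C7: sp2 ✓
C8: sp2 ✓
C9: sp2 ✓
C10: sp2 ✓
C11: sp3
C7, C8, C9, C10 → 4 sp2 carbons.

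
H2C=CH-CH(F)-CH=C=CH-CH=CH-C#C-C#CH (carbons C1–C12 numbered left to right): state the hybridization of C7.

C7 is sp2: 3 σ bonds, plus one π bond, 3 electron-density regions.

sp²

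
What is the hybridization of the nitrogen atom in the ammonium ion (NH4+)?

Four σ bonds, no lone pair → sp3, tetrahedral.

sp3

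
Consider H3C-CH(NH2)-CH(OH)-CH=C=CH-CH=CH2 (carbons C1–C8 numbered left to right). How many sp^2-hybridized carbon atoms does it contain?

4

C1: sp3
C2: sp3
C3: sp3
C4: sp2 ✓
C5: sp
C6: sp2 ✓
C7: sp2 ✓
C8: sp2 ✓
C4, C6, C7, C8 → 4 sp2 carbons.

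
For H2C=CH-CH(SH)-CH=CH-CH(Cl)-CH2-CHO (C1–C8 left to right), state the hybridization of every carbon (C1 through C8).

C1 sp2, C2 sp2, C3 sp3, C4 sp2, C5 sp2, C6 sp3, C7 sp3, C8 sp2

C1 has 3 σ bonds, plus one π bond: steric number 3 → sp2.
C2 carries 3 σ bonds, plus one π bond, giving a steric number of 3, so it is sp2.
C3 carries 4 σ bonds, giving a steric number of 4, so it is sp3.
C4: 3 σ bonds, plus one π bond; 3 regions of electron density → sp2.
C5 carries 3 σ bonds, plus one π bond, giving a steric number of 3, so it is sp2.
C6: 4 σ bonds — 4 electron domains, sp3.
C7 carries 4 σ bonds, giving a steric number of 4, so it is sp3.
C8 — 3 σ bonds, plus one π bond. Steric number 3, so sp2.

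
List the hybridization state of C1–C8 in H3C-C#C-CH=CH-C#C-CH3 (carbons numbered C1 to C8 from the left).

C1: 4 σ bonds; 4 regions of electron density → sp3.
C2 carries 2 σ bonds, plus two π bonds, giving a steric number of 2, so it is sp.
C3: 2 σ bonds, plus two π bonds — 2 electron domains, sp.
C4 — 3 σ bonds, plus one π bond. Steric number 3, so sp2.
C5 has 3 σ bonds, plus one π bond: steric number 3 → sp2.
C6: 2 σ bonds, plus two π bonds; 2 regions of electron density → sp.
C7 carries 2 σ bonds, plus two π bonds, giving a steric number of 2, so it is sp.
C8 has 4 σ bonds: steric number 4 → sp3.

C1 sp3, C2 sp, C3 sp, C4 sp2, C5 sp2, C6 sp, C7 sp, C8 sp3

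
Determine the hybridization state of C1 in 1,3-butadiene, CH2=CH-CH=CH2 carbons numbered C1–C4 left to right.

sp^2

C1 carries 3 σ bonds, plus one π bond, giving a steric number of 3, so it is sp2.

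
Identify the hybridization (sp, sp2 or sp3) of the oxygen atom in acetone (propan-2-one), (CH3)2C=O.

One σ bond + two lone pairs = steric number 3 → sp2.

sp2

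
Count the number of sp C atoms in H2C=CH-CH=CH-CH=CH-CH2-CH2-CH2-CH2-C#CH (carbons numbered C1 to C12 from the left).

2

C1: sp2
C2: sp2
C3: sp2
C4: sp2
C5: sp2
C6: sp2
C7: sp3
C8: sp3
C9: sp3
C10: sp3
C11: sp ✓
C12: sp ✓
C11, C12 → 2 sp carbons.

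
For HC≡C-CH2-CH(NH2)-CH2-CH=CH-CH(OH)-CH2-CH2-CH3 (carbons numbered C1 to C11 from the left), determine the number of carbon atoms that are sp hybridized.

C1: sp ✓
C2: sp ✓
C3: sp3
C4: sp3
C5: sp3
C6: sp2
C7: sp2
C8: sp3
C9: sp3
C10: sp3
C11: sp3
C1, C2 → 2 sp carbons.

2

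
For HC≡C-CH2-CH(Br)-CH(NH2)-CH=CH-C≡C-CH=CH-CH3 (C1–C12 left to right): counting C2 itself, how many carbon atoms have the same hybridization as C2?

C2 is sp (two π bonds).
C1: sp ✓
C2: sp ✓
C3: sp3
C4: sp3
C5: sp3
C6: sp2
C7: sp2
C8: sp ✓
C9: sp ✓
C10: sp2
C11: sp2
C12: sp3
4 carbons are sp.

4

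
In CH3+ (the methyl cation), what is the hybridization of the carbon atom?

Three σ bonds to H, empty p orbital → sp2, trigonal planar.

sp^2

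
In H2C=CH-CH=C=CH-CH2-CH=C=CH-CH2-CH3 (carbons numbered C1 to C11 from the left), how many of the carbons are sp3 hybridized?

C1: sp2
C2: sp2
C3: sp2
C4: sp
C5: sp2
C6: sp3 ✓
C7: sp2
C8: sp
C9: sp2
C10: sp3 ✓
C11: sp3 ✓
C6, C10, C11 → 3 sp3 carbons.

3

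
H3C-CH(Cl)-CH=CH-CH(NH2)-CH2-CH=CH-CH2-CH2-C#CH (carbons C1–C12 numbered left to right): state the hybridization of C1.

sp³

C1 carries 4 σ bonds, giving a steric number of 4, so it is sp3.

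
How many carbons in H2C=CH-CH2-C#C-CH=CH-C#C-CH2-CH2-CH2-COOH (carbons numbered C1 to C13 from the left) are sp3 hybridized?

4

C1: sp2
C2: sp2
C3: sp3 ✓
C4: sp
C5: sp
C6: sp2
C7: sp2
C8: sp
C9: sp
C10: sp3 ✓
C11: sp3 ✓
C12: sp3 ✓
C13: sp2
C3, C10, C11, C12 → 4 sp3 carbons.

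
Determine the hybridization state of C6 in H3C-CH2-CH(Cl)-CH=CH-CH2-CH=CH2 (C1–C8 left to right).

C6 — 4 σ bonds. Steric number 4, so sp3.

sp3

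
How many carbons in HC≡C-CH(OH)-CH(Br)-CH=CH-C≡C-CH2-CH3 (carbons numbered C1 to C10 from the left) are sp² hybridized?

2

C1: sp
C2: sp
C3: sp3
C4: sp3
C5: sp2 ✓
C6: sp2 ✓
C7: sp
C8: sp
C9: sp3
C10: sp3
C5, C6 → 2 sp2 carbons.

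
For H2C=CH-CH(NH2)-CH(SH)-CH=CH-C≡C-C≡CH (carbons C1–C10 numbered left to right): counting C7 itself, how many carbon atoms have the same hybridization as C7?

C7 is sp (two π bonds).
C1: sp2
C2: sp2
C3: sp3
C4: sp3
C5: sp2
C6: sp2
C7: sp ✓
C8: sp ✓
C9: sp ✓
C10: sp ✓
4 carbons are sp.

4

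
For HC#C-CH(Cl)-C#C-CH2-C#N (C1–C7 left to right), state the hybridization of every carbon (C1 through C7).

C1 carries 2 σ bonds, plus two π bonds, giving a steric number of 2, so it is sp.
C2: 2 σ bonds, plus two π bonds; 2 regions of electron density → sp.
C3: 4 σ bonds; 4 regions of electron density → sp3.
C4: 2 σ bonds, plus two π bonds; 2 regions of electron density → sp.
C5 has 2 σ bonds, plus two π bonds: steric number 2 → sp.
C6 (4 σ bonds) has steric number 4: sp3.
C7 carries 2 σ bonds, plus two π bonds, giving a steric number of 2, so it is sp.

C1 sp, C2 sp, C3 sp3, C4 sp, C5 sp, C6 sp3, C7 sp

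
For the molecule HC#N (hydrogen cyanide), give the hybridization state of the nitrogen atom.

sp

The nitrogen atom (1 σ bond and 1 lone pair, plus two π bonds) has steric number 2: sp.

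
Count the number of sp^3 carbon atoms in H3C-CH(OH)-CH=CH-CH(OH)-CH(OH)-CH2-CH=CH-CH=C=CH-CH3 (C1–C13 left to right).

C1: sp3 ✓
C2: sp3 ✓
C3: sp2
C4: sp2
C5: sp3 ✓
C6: sp3 ✓
C7: sp3 ✓
C8: sp2
C9: sp2
C10: sp2
C11: sp
C12: sp2
C13: sp3 ✓
C1, C2, C5, C6, C7, C13 → 6 sp3 carbons.

6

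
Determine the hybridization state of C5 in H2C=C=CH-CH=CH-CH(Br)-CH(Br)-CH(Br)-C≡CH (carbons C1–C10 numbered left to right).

sp^2

C5: 3 σ bonds, plus one π bond — 3 electron domains, sp2.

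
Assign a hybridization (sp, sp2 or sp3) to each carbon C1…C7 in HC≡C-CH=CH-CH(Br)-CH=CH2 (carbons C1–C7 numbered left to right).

C1 sp, C2 sp, C3 sp2, C4 sp2, C5 sp3, C6 sp2, C7 sp2

C1 — 2 σ bonds, plus two π bonds. Steric number 2, so sp.
C2 carries 2 σ bonds, plus two π bonds, giving a steric number of 2, so it is sp.
C3 has 3 σ bonds, plus one π bond: steric number 3 → sp2.
C4 carries 3 σ bonds, plus one π bond, giving a steric number of 3, so it is sp2.
C5 (4 σ bonds) has steric number 4: sp3.
C6 has 3 σ bonds, plus one π bond: steric number 3 → sp2.
C7: 3 σ bonds, plus one π bond; 3 regions of electron density → sp2.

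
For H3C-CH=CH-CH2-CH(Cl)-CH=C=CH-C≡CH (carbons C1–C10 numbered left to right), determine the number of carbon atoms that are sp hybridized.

3

C1: sp3
C2: sp2
C3: sp2
C4: sp3
C5: sp3
C6: sp2
C7: sp ✓
C8: sp2
C9: sp ✓
C10: sp ✓
C7, C9, C10 → 3 sp carbons.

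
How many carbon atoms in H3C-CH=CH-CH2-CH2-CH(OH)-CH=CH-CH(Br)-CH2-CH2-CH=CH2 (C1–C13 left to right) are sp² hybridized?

6

C1: sp3
C2: sp2 ✓
C3: sp2 ✓
C4: sp3
C5: sp3
C6: sp3
C7: sp2 ✓
C8: sp2 ✓
C9: sp3
C10: sp3
C11: sp3
C12: sp2 ✓
C13: sp2 ✓
C2, C3, C7, C8, C12, C13 → 6 sp2 carbons.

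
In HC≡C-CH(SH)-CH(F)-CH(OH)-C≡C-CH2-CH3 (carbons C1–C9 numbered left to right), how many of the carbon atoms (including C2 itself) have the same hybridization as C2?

C2 is sp (two π bonds).
C1: sp ✓
C2: sp ✓
C3: sp3
C4: sp3
C5: sp3
C6: sp ✓
C7: sp ✓
C8: sp3
C9: sp3
4 carbons are sp.

4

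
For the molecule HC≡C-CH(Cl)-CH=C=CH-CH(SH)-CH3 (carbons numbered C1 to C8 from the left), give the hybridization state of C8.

C8 is sp3: 4 σ bonds, 4 electron-density regions.

sp³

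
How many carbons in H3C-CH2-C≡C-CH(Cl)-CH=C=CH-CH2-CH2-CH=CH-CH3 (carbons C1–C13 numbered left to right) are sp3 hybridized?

C1: sp3 ✓
C2: sp3 ✓
C3: sp
C4: sp
C5: sp3 ✓
C6: sp2
C7: sp
C8: sp2
C9: sp3 ✓
C10: sp3 ✓
C11: sp2
C12: sp2
C13: sp3 ✓
C1, C2, C5, C9, C10, C13 → 6 sp3 carbons.

6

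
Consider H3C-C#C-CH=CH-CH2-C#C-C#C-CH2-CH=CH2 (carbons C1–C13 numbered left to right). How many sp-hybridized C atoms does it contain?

6

C1: sp3
C2: sp ✓
C3: sp ✓
C4: sp2
C5: sp2
C6: sp3
C7: sp ✓
C8: sp ✓
C9: sp ✓
C10: sp ✓
C11: sp3
C12: sp2
C13: sp2
C2, C3, C7, C8, C9, C10 → 6 sp carbons.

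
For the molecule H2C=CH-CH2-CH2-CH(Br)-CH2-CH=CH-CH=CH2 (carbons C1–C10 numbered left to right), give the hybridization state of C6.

sp³

C6: 4 σ bonds; 4 regions of electron density → sp3.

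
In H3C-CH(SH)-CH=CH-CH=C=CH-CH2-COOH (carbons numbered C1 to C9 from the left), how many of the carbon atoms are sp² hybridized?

C1: sp3
C2: sp3
C3: sp2 ✓
C4: sp2 ✓
C5: sp2 ✓
C6: sp
C7: sp2 ✓
C8: sp3
C9: sp2 ✓
C3, C4, C5, C7, C9 → 5 sp2 carbons.

5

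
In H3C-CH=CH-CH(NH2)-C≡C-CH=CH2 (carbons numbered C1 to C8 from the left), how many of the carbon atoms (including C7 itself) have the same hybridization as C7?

4

C7 is sp2 (one π bond).
C1: sp3
C2: sp2 ✓
C3: sp2 ✓
C4: sp3
C5: sp
C6: sp
C7: sp2 ✓
C8: sp2 ✓
4 carbons are sp2.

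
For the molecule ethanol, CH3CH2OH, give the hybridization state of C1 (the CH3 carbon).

C1 (the CH3 carbon): 4 σ bonds; 4 regions of electron density → sp3.

sp3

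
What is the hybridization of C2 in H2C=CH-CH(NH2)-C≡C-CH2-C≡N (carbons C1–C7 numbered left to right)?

sp^2

C2 has 3 σ bonds, plus one π bond: steric number 3 → sp2.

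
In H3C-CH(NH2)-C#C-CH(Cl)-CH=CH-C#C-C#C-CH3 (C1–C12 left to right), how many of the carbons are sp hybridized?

C1: sp3
C2: sp3
C3: sp ✓
C4: sp ✓
C5: sp3
C6: sp2
C7: sp2
C8: sp ✓
C9: sp ✓
C10: sp ✓
C11: sp ✓
C12: sp3
C3, C4, C8, C9, C10, C11 → 6 sp carbons.

6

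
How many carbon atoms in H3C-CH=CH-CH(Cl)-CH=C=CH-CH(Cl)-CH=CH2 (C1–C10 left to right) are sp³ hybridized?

3

C1: sp3 ✓
C2: sp2
C3: sp2
C4: sp3 ✓
C5: sp2
C6: sp
C7: sp2
C8: sp3 ✓
C9: sp2
C10: sp2
C1, C4, C8 → 3 sp3 carbons.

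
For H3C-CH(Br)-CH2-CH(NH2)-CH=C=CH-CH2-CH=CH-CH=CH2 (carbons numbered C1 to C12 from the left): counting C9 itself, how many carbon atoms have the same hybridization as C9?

6

C9 is sp2 (one π bond).
C1: sp3
C2: sp3
C3: sp3
C4: sp3
C5: sp2 ✓
C6: sp
C7: sp2 ✓
C8: sp3
C9: sp2 ✓
C10: sp2 ✓
C11: sp2 ✓
C12: sp2 ✓
6 carbons are sp2.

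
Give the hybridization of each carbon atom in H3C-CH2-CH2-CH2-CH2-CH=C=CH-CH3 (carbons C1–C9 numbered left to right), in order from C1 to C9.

C1 sp3, C2 sp3, C3 sp3, C4 sp3, C5 sp3, C6 sp2, C7 sp, C8 sp2, C9 sp3

C1 carries 4 σ bonds, giving a steric number of 4, so it is sp3.
C2: 4 σ bonds; 4 regions of electron density → sp3.
C3 carries 4 σ bonds, giving a steric number of 4, so it is sp3.
C4 carries 4 σ bonds, giving a steric number of 4, so it is sp3.
C5: 4 σ bonds; 4 regions of electron density → sp3.
C6 is sp2: 3 σ bonds, plus one π bond, 3 electron-density regions.
C7 carries 2 σ bonds, plus two π bonds, giving a steric number of 2, so it is sp.
C8 carries 3 σ bonds, plus one π bond, giving a steric number of 3, so it is sp2.
C9 (4 σ bonds) has steric number 4: sp3.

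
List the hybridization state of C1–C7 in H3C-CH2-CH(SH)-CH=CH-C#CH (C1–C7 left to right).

C1 is sp3: 4 σ bonds, 4 electron-density regions.
C2: 4 σ bonds; 4 regions of electron density → sp3.
C3 is sp3: 4 σ bonds, 4 electron-density regions.
C4 has 3 σ bonds, plus one π bond: steric number 3 → sp2.
C5 is sp2: 3 σ bonds, plus one π bond, 3 electron-density regions.
C6 — 2 σ bonds, plus two π bonds. Steric number 2, so sp.
C7: 2 σ bonds, plus two π bonds; 2 regions of electron density → sp.

C1 sp3, C2 sp3, C3 sp3, C4 sp2, C5 sp2, C6 sp, C7 sp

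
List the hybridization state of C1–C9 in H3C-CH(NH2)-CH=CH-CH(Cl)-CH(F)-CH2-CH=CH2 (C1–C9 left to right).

C1 sp3, C2 sp3, C3 sp2, C4 sp2, C5 sp3, C6 sp3, C7 sp3, C8 sp2, C9 sp2

C1: 4 σ bonds; 4 regions of electron density → sp3.
C2: 4 σ bonds — 4 electron domains, sp3.
C3: 3 σ bonds, plus one π bond; 3 regions of electron density → sp2.
C4: 3 σ bonds, plus one π bond; 3 regions of electron density → sp2.
C5 (4 σ bonds) has steric number 4: sp3.
C6 has 4 σ bonds: steric number 4 → sp3.
C7 — 4 σ bonds. Steric number 4, so sp3.
C8 — 3 σ bonds, plus one π bond. Steric number 3, so sp2.
C9 carries 3 σ bonds, plus one π bond, giving a steric number of 3, so it is sp2.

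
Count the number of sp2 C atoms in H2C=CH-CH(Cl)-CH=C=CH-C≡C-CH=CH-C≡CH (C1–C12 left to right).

6

C1: sp2 ✓
C2: sp2 ✓
C3: sp3
C4: sp2 ✓
C5: sp
C6: sp2 ✓
C7: sp
C8: sp
C9: sp2 ✓
C10: sp2 ✓
C11: sp
C12: sp
C1, C2, C4, C6, C9, C10 → 6 sp2 carbons.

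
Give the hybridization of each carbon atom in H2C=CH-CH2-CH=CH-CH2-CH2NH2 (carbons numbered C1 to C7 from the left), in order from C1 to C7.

C1 carries 3 σ bonds, plus one π bond, giving a steric number of 3, so it is sp2.
C2 (3 σ bonds, plus one π bond) has steric number 3: sp2.
C3 has 4 σ bonds: steric number 4 → sp3.
C4: 3 σ bonds, plus one π bond; 3 regions of electron density → sp2.
C5: 3 σ bonds, plus one π bond — 3 electron domains, sp2.
C6: 4 σ bonds; 4 regions of electron density → sp3.
C7 (4 σ bonds) has steric number 4: sp3.

C1 sp2, C2 sp2, C3 sp3, C4 sp2, C5 sp2, C6 sp3, C7 sp3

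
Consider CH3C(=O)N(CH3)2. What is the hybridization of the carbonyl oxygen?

The carbonyl oxygen: 1 σ bond and 2 lone pairs, plus one π bond — 3 electron domains, sp2.

sp^2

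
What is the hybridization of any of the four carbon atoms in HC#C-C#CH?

sp

Every carbon is part of a C≡C triple bond: two σ regions → sp.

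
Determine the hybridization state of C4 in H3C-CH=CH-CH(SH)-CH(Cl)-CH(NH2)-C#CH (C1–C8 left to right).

sp^3

C4: 4 σ bonds; 4 regions of electron density → sp3.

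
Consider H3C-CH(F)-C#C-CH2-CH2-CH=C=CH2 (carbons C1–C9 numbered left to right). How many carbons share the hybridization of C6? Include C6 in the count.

4

C6 is sp3 (only σ bonds).
C1: sp3 ✓
C2: sp3 ✓
C3: sp
C4: sp
C5: sp3 ✓
C6: sp3 ✓
C7: sp2
C8: sp
C9: sp2
4 carbons are sp3.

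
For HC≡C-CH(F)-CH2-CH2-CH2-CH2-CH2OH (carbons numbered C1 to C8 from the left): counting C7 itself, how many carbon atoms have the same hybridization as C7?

6

C7 is sp3 (only σ bonds).
C1: sp
C2: sp
C3: sp3 ✓
C4: sp3 ✓
C5: sp3 ✓
C6: sp3 ✓
C7: sp3 ✓
C8: sp3 ✓
6 carbons are sp3.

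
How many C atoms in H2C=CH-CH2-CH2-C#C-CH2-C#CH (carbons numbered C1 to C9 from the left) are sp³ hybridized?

C1: sp2
C2: sp2
C3: sp3 ✓
C4: sp3 ✓
C5: sp
C6: sp
C7: sp3 ✓
C8: sp
C9: sp
C3, C4, C7 → 3 sp3 carbons.

3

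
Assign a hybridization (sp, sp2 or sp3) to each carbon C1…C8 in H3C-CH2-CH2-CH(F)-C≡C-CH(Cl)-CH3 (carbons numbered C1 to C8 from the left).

C1 sp3, C2 sp3, C3 sp3, C4 sp3, C5 sp, C6 sp, C7 sp3, C8 sp3

C1 has 4 σ bonds: steric number 4 → sp3.
C2 is sp3: 4 σ bonds, 4 electron-density regions.
C3 — 4 σ bonds. Steric number 4, so sp3.
C4 — 4 σ bonds. Steric number 4, so sp3.
C5: 2 σ bonds, plus two π bonds — 2 electron domains, sp.
C6 is sp: 2 σ bonds, plus two π bonds, 2 electron-density regions.
C7: 4 σ bonds; 4 regions of electron density → sp3.
C8: 4 σ bonds; 4 regions of electron density → sp3.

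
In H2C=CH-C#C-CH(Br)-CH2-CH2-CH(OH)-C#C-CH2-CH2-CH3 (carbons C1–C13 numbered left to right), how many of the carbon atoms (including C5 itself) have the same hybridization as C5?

C5 is sp3 (only σ bonds).
C1: sp2
C2: sp2
C3: sp
C4: sp
C5: sp3 ✓
C6: sp3 ✓
C7: sp3 ✓
C8: sp3 ✓
C9: sp
C10: sp
C11: sp3 ✓
C12: sp3 ✓
C13: sp3 ✓
7 carbons are sp3.

7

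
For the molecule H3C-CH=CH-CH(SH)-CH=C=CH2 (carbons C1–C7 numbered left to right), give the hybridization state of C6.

C6: 2 σ bonds, plus two π bonds — 2 electron domains, sp.

sp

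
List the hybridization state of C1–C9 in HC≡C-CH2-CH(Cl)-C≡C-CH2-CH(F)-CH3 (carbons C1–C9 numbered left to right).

C1 sp, C2 sp, C3 sp3, C4 sp3, C5 sp, C6 sp, C7 sp3, C8 sp3, C9 sp3

C1: 2 σ bonds, plus two π bonds; 2 regions of electron density → sp.
C2 (2 σ bonds, plus two π bonds) has steric number 2: sp.
C3: 4 σ bonds — 4 electron domains, sp3.
C4 (4 σ bonds) has steric number 4: sp3.
C5 has 2 σ bonds, plus two π bonds: steric number 2 → sp.
C6 is sp: 2 σ bonds, plus two π bonds, 2 electron-density regions.
C7: 4 σ bonds; 4 regions of electron density → sp3.
C8 — 4 σ bonds. Steric number 4, so sp3.
C9 — 4 σ bonds. Steric number 4, so sp3.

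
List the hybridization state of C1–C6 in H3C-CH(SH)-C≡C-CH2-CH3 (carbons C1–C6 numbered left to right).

C1 carries 4 σ bonds, giving a steric number of 4, so it is sp3.
C2: 4 σ bonds — 4 electron domains, sp3.
C3: 2 σ bonds, plus two π bonds — 2 electron domains, sp.
C4 carries 2 σ bonds, plus two π bonds, giving a steric number of 2, so it is sp.
C5 (4 σ bonds) has steric number 4: sp3.
C6: 4 σ bonds — 4 electron domains, sp3.

C1 sp3, C2 sp3, C3 sp, C4 sp, C5 sp3, C6 sp3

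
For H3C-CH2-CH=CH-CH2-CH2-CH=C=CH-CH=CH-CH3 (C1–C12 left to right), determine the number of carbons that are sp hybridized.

C1: sp3
C2: sp3
C3: sp2
C4: sp2
C5: sp3
C6: sp3
C7: sp2
C8: sp ✓
C9: sp2
C10: sp2
C11: sp2
C12: sp3
C8 → 1 sp carbon.

1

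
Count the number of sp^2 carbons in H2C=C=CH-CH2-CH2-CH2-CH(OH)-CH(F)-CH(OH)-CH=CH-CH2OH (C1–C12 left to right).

4

C1: sp2 ✓
C2: sp
C3: sp2 ✓
C4: sp3
C5: sp3
C6: sp3
C7: sp3
C8: sp3
C9: sp3
C10: sp2 ✓
C11: sp2 ✓
C12: sp3
C1, C3, C10, C11 → 4 sp2 carbons.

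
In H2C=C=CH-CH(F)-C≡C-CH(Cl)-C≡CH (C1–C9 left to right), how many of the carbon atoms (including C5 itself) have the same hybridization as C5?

5

C5 is sp (two π bonds).
C1: sp2
C2: sp ✓
C3: sp2
C4: sp3
C5: sp ✓
C6: sp ✓
C7: sp3
C8: sp ✓
C9: sp ✓
5 carbons are sp.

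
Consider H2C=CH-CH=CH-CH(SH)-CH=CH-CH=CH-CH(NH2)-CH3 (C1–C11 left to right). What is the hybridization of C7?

sp2

C7 has 3 σ bonds, plus one π bond: steric number 3 → sp2.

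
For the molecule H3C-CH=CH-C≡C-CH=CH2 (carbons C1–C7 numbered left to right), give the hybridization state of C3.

sp2

C3 has 3 σ bonds, plus one π bond: steric number 3 → sp2.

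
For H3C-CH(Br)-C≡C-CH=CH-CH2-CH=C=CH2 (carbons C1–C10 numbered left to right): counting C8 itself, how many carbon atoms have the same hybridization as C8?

C8 is sp2 (one π bond).
C1: sp3
C2: sp3
C3: sp
C4: sp
C5: sp2 ✓
C6: sp2 ✓
C7: sp3
C8: sp2 ✓
C9: sp
C10: sp2 ✓
4 carbons are sp2.

4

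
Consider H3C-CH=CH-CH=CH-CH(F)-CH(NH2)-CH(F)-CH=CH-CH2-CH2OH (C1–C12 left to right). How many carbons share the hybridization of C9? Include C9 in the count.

C9 is sp2 (one π bond).
C1: sp3
C2: sp2 ✓
C3: sp2 ✓
C4: sp2 ✓
C5: sp2 ✓
C6: sp3
C7: sp3
C8: sp3
C9: sp2 ✓
C10: sp2 ✓
C11: sp3
C12: sp3
6 carbons are sp2.

6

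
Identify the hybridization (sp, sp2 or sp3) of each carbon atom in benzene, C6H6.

sp²

Every ring carbon has three σ bonds and contributes one p electron to the aromatic π system.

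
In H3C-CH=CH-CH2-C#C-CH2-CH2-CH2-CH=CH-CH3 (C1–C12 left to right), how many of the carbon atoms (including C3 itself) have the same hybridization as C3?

4

C3 is sp2 (one π bond).
C1: sp3
C2: sp2 ✓
C3: sp2 ✓
C4: sp3
C5: sp
C6: sp
C7: sp3
C8: sp3
C9: sp3
C10: sp2 ✓
C11: sp2 ✓
C12: sp3
4 carbons are sp2.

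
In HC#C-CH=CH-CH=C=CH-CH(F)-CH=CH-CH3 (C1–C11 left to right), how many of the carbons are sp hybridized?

C1: sp ✓
C2: sp ✓
C3: sp2
C4: sp2
C5: sp2
C6: sp ✓
C7: sp2
C8: sp3
C9: sp2
C10: sp2
C11: sp3
C1, C2, C6 → 3 sp carbons.

3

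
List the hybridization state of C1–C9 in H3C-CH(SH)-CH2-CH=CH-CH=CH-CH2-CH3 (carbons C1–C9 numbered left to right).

C1 sp3, C2 sp3, C3 sp3, C4 sp2, C5 sp2, C6 sp2, C7 sp2, C8 sp3, C9 sp3

C1: 4 σ bonds — 4 electron domains, sp3.
C2 has 4 σ bonds: steric number 4 → sp3.
C3 has 4 σ bonds: steric number 4 → sp3.
C4 is sp2: 3 σ bonds, plus one π bond, 3 electron-density regions.
C5 — 3 σ bonds, plus one π bond. Steric number 3, so sp2.
C6 carries 3 σ bonds, plus one π bond, giving a steric number of 3, so it is sp2.
C7: 3 σ bonds, plus one π bond — 3 electron domains, sp2.
C8 — 4 σ bonds. Steric number 4, so sp3.
C9: 4 σ bonds — 4 electron domains, sp3.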